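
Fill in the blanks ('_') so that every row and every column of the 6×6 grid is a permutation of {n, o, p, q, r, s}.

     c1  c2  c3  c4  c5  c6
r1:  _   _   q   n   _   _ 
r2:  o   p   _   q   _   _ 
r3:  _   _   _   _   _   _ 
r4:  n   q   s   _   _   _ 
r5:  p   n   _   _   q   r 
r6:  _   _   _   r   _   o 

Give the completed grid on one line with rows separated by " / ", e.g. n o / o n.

r o q n p s / o p r q s n / s r n p o q / n q s o r p / p n o s q r / q s p r n o

(r4,c6) = p
(r5,c3) = o
(r5,c4) = s
(r6,c2) = s
(r1,c6) = s
(r2,c6) = n
(r3,c6) = q
(r4,c4) = o
(r4,c5) = r
(r6,c1) = q
(r1,c1) = r
(r1,c2) = o
(r1,c5) = p
(r2,c3) = r
(r2,c5) = s
(r3,c1) = s
(r3,c2) = r
(r3,c4) = p
(r6,c5) = n
(r3,c3) = n
(r3,c5) = o
(r6,c3) = p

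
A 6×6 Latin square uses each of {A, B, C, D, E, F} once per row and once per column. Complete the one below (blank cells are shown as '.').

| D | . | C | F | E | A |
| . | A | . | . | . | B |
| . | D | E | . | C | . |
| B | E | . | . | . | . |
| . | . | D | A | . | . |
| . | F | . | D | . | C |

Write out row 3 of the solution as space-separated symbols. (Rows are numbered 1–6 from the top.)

(r1,c2) = B
(r2,c3) = F
(r2,c5) = D
(r3,c4) = B
(r3,c6) = F
(r4,c3) = A
(r4,c4) = C
(r4,c5) = F
(r4,c6) = D
(r5,c2) = C
(r5,c5) = B
(r5,c6) = E
(r6,c3) = B
(r6,c5) = A
(r2,c4) = E
(r3,c1) = A

A D E B C F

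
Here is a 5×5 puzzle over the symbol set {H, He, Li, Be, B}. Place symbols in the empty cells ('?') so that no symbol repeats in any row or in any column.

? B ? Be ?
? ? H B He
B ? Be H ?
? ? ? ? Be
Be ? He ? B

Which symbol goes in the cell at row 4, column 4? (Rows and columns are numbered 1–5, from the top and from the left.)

He

row 1 has {Be,B}; column 3 has {H,He,Be} — only Li is left for (r1,c3).
row 1 has {Li,Be,B}; column 5 has {He,Be,B} — only H is left for (r1,c5).
row 2 has {H,He,B}; column 1 has {Be,B} — only Li is left for (r2,c1).
row 2 has {H,He,Li,B}; column 2 has {B} — only Be is left for (r2,c2).
row 3 has {H,Be,B}; column 5 has {H,He,Be,B} — only Li is left for (r3,c5).
row 4 has {Be}; column 3 has {H,He,Li,Be} — only B is left for (r4,c3).
row 5 has {He,Be,B}; column 4 has {H,Be,B} — only Li is left for (r5,c4).
row 1 has {H,Li,Be,B}; column 1 has {Li,Be,B} — only He is left for (r1,c1).
row 3 has {H,Li,Be,B}; column 2 has {Be,B} — only He is left for (r3,c2).
row 4 has {Be,B}; column 1 has {He,Li,Be,B} — only H is left for (r4,c1).
row 4 has {H,Be,B}; column 2 has {He,Be,B} — only Li is left for (r4,c2).
row 4 has {H,Li,Be,B}; column 4 has {H,Li,Be,B} — only He is left for (r4,c4).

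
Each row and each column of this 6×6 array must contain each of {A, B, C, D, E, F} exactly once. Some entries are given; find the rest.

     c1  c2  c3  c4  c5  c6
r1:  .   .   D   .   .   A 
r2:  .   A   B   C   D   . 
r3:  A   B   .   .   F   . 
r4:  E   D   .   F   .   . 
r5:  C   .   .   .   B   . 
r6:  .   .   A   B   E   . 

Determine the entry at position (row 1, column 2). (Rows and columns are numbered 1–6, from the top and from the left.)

F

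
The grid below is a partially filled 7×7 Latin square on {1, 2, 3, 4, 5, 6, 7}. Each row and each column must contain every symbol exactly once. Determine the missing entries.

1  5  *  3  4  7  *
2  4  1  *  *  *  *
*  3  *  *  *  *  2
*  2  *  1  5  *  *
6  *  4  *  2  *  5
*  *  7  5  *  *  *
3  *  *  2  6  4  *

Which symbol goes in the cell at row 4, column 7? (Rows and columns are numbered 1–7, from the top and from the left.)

4

Cell (r1,c7): row 1 has {1,3,4,5,7}; column 7 has {2,5} → 6.
Cell (r5,c4): row 5 has {2,4,5,6}; column 4 has {1,2,3,5} → 7.
Cell (r6,c1): row 6 has {5,7}; column 1 has {1,2,3,6} → 4.
Cell (r7,c3): row 7 has {2,3,4,6}; column 3 has {1,4,7} → 5.
Cell (r1,c3): row 1 has {1,3,4,5,6,7}; column 3 has {1,4,5,7} → 2.
Cell (r2,c4): row 2 has {1,2,4}; column 4 has {1,2,3,5,7} → 6.
Cell (r3,c3): row 3 has {2,3}; column 3 has {1,2,4,5,7} → 6.
Cell (r3,c4): row 3 has {2,3,6}; column 4 has {1,2,3,5,6,7} → 4.
Cell (r4,c1): row 4 has {1,2,5}; column 1 has {1,2,3,4,6} → 7.
Cell (r4,c3): row 4 has {1,2,5,7}; column 3 has {1,2,4,5,6,7} → 3.
Cell (r4,c6): row 4 has {1,2,3,5,7}; column 6 has {4,7} → 6.
Cell (r4,c7): row 4 has {1,2,3,5,6,7}; column 7 has {2,5,6} → 4.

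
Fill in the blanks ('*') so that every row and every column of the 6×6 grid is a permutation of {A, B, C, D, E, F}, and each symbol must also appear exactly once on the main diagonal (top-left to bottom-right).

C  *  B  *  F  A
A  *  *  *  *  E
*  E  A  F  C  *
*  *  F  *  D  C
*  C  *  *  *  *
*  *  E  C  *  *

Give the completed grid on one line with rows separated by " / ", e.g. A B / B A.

C D B E F A / A F C D B E / D E A F C B / E A F B D C / B C D A E F / F B E C A D

(r1,c2): row 1 has {A,B,C,F}; column 2 has {C,E}, so it must be D.
(r1,c4): row 1 has {A,B,C,D,F}; column 4 has {C,F}, so it must be E.
(r2,c5): row 2 has {A,E}; column 5 has {C,D,F}, so it must be B.
(r4,c4): row 4 has {C,D,F}; column 4 has {C,E,F}; the diagonal has {A,C}, so it must be B.
(r5,c3): row 5 has {C}; column 3 has {A,B,E,F}, so it must be D.
(r5,c4): row 5 has {C,D}; column 4 has {B,C,E,F}, so it must be A.
(r5,c5): row 5 has {A,C,D}; column 5 has {B,C,D,F}; the diagonal has {A,B,C}, so it must be E.
(r6,c5): row 6 has {C,E}; column 5 has {B,C,D,E,F}, so it must be A.
(r2,c2): row 2 has {A,B,E}; column 2 has {C,D,E}; the diagonal has {A,B,C,E}, so it must be F.
(r2,c3): row 2 has {A,B,E,F}; column 3 has {A,B,D,E,F}, so it must be C.
(r2,c4): row 2 has {A,B,C,E,F}; column 4 has {A,B,C,E,F}, so it must be D.
(r4,c1): row 4 has {B,C,D,F}; column 1 has {A,C}, so it must be E.
(r4,c2): row 4 has {B,C,D,E,F}; column 2 has {C,D,E,F}, so it must be A.
(r6,c2): row 6 has {A,C,E}; column 2 has {A,C,D,E,F}, so it must be B.
(r6,c6): row 6 has {A,B,C,E}; column 6 has {A,C,E}; the diagonal has {A,B,C,E,F}, so it must be D.
(r3,c6): row 3 has {A,C,E,F}; column 6 has {A,C,D,E}, so it must be B.
(r5,c6): row 5 has {A,C,D,E}; column 6 has {A,B,C,D,E}, so it must be F.
(r6,c1): row 6 has {A,B,C,D,E}; column 1 has {A,C,E}, so it must be F.
(r3,c1): row 3 has {A,B,C,E,F}; column 1 has {A,C,E,F}, so it must be D.
(r5,c1): row 5 has {A,C,D,E,F}; column 1 has {A,C,D,E,F}, so it must be B.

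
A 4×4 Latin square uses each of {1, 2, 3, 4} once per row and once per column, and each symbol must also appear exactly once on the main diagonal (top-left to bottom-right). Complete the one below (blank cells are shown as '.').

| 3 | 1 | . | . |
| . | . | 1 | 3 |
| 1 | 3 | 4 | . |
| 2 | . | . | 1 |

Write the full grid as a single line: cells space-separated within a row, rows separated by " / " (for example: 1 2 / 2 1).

3 1 2 4 / 4 2 1 3 / 1 3 4 2 / 2 4 3 1

(r1,c3): row 1 has {1,3}; column 3 has {1,4}, so it must be 2.
(r1,c4): row 1 has {1,2,3}; column 4 has {1,3}, so it must be 4.
(r2,c1): row 2 has {1,3}; column 1 has {1,2,3}, so it must be 4.
(r2,c2): row 2 has {1,3,4}; column 2 has {1,3}; the diagonal has {1,3,4}, so it must be 2.
(r3,c4): row 3 has {1,3,4}; column 4 has {1,3,4}, so it must be 2.
(r4,c2): row 4 has {1,2}; column 2 has {1,2,3}, so it must be 4.
(r4,c3): row 4 has {1,2,4}; column 3 has {1,2,4}, so it must be 3.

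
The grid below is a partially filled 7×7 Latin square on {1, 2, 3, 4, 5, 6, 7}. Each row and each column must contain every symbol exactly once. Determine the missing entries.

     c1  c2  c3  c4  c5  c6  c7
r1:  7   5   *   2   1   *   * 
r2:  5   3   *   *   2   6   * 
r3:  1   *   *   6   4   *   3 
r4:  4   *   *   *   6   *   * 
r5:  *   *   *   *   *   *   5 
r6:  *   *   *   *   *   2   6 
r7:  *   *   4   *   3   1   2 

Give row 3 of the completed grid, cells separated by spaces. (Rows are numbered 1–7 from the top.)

1 2 5 6 4 7 3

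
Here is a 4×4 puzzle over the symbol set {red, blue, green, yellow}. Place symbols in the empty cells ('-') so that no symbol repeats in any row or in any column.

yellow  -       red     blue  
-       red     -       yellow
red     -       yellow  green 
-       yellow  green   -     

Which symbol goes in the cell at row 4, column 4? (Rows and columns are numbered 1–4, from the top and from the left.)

row 1 has {red,blue,yellow}; column 2 has {red,yellow} — only green is left for (r1,c2).
row 2 has {red,yellow}; column 3 has {red,green,yellow} — only blue is left for (r2,c3).
row 3 has {red,green,yellow}; column 2 has {red,green,yellow} — only blue is left for (r3,c2).
row 4 has {green,yellow}; column 1 has {red,yellow} — only blue is left for (r4,c1).
row 4 has {blue,green,yellow}; column 4 has {blue,green,yellow} — only red is left for (r4,c4).

red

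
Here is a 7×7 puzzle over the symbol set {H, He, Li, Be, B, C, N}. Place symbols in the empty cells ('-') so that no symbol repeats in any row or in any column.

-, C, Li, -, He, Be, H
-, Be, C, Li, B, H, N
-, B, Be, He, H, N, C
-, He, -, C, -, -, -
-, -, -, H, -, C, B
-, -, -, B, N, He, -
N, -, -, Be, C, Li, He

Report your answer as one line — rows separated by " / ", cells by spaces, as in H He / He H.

Cell (r1,c1): row 1 has {H,He,Li,Be,C}; column 1 has {N} → B.
Cell (r1,c4): row 1 has {H,He,Li,Be,B,C}; column 4 has {H,He,Li,Be,B,C} → N.
Cell (r2,c1): row 2 has {H,Li,Be,B,C,N}; column 1 has {B,N} → He.
Cell (r3,c1): row 3 has {H,He,Be,B,C,N}; column 1 has {He,B,N} → Li.
Cell (r4,c6): row 4 has {He,C}; column 6 has {H,He,Li,Be,C,N} → B.
Cell (r5,c1): row 5 has {H,B,C}; column 1 has {He,Li,B,N} → Be.
Cell (r5,c5): row 5 has {H,Be,B,C}; column 5 has {H,He,B,C,N} → Li.
Cell (r6,c3): row 6 has {He,B,N}; column 3 has {Li,Be,C} → H.
Cell (r7,c2): row 7 has {He,Li,Be,C,N}; column 2 has {He,Be,B,C} → H.
Cell (r7,c3): row 7 has {H,He,Li,Be,C,N}; column 3 has {H,Li,Be,C} → B.
Cell (r4,c1): row 4 has {He,B,C}; column 1 has {He,Li,Be,B,N} → H.
Cell (r4,c3): row 4 has {H,He,B,C}; column 3 has {H,Li,Be,B,C} → N.
Cell (r4,c5): row 4 has {H,He,B,C,N}; column 5 has {H,He,Li,B,C,N} → Be.
Cell (r4,c7): row 4 has {H,He,Be,B,C,N}; column 7 has {H,He,B,C,N} → Li.
Cell (r5,c2): row 5 has {H,Li,Be,B,C}; column 2 has {H,He,Be,B,C} → N.
Cell (r5,c3): row 5 has {H,Li,Be,B,C,N}; column 3 has {H,Li,Be,B,C,N} → He.
Cell (r6,c1): row 6 has {H,He,B,N}; column 1 has {H,He,Li,Be,B,N} → C.
Cell (r6,c2): row 6 has {H,He,B,C,N}; column 2 has {H,He,Be,B,C,N} → Li.
Cell (r6,c7): row 6 has {H,He,Li,B,C,N}; column 7 has {H,He,Li,B,C,N} → Be.

B C Li N He Be H / He Be C Li B H N / Li B Be He H N C / H He N C Be B Li / Be N He H Li C B / C Li H B N He Be / N H B Be C Li He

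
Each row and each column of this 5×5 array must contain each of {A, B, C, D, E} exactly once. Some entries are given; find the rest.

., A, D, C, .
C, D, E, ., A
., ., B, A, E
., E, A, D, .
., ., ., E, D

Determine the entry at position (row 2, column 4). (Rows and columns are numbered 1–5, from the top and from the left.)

At row 1, column 5: row 1 has {A,C,D}; column 5 has {A,D,E}; that leaves B.
At row 2, column 4: row 2 has {A,C,D,E}; column 4 has {A,C,D,E}; that leaves B.

B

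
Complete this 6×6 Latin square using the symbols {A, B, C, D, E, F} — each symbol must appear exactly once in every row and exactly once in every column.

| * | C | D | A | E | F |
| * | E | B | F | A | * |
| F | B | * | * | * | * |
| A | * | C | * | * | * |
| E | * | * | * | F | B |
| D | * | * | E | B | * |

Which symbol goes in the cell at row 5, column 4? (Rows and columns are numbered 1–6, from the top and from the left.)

C

(r1,c1) = B
(r2,c1) = C
(r2,c6) = D
(r4,c5) = D
(r4,c6) = E
(r5,c3) = A
(r6,c3) = F
(r3,c3) = E
(r3,c5) = C
(r3,c6) = A
(r4,c2) = F
(r4,c4) = B
(r5,c2) = D
(r5,c4) = C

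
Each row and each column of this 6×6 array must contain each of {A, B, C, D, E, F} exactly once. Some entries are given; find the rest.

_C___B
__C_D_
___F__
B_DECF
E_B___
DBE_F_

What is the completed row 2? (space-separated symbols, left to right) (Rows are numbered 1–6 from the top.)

F E C B D A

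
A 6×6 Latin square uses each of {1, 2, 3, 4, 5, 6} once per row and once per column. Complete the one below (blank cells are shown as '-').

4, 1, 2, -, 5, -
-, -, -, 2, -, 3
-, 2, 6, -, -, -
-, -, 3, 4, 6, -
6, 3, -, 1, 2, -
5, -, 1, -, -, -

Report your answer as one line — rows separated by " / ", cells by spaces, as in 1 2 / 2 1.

4 1 2 3 5 6 / 1 6 5 2 4 3 / 3 2 6 5 1 4 / 2 5 3 4 6 1 / 6 3 4 1 2 5 / 5 4 1 6 3 2

(r1,c6): row 1 has {1,2,4,5}; column 6 has {3}, so it must be 6.
(r2,c1): row 2 has {2,3}; column 1 has {4,5,6}, so it must be 1.
(r2,c5): row 2 has {1,2,3}; column 5 has {2,5,6}, so it must be 4.
(r3,c1): row 3 has {2,6}; column 1 has {1,4,5,6}, so it must be 3.
(r3,c4): row 3 has {2,3,6}; column 4 has {1,2,4}, so it must be 5.
(r3,c5): row 3 has {2,3,5,6}; column 5 has {2,4,5,6}, so it must be 1.
(r3,c6): row 3 has {1,2,3,5,6}; column 6 has {3,6}, so it must be 4.
(r4,c1): row 4 has {3,4,6}; column 1 has {1,3,4,5,6}, so it must be 2.
(r4,c2): row 4 has {2,3,4,6}; column 2 has {1,2,3}, so it must be 5.
(r4,c6): row 4 has {2,3,4,5,6}; column 6 has {3,4,6}, so it must be 1.
(r5,c6): row 5 has {1,2,3,6}; column 6 has {1,3,4,6}, so it must be 5.
(r6,c5): row 6 has {1,5}; column 5 has {1,2,4,5,6}, so it must be 3.
(r6,c6): row 6 has {1,3,5}; column 6 has {1,3,4,5,6}, so it must be 2.
(r1,c4): row 1 has {1,2,4,5,6}; column 4 has {1,2,4,5}, so it must be 3.
(r2,c2): row 2 has {1,2,3,4}; column 2 has {1,2,3,5}, so it must be 6.
(r2,c3): row 2 has {1,2,3,4,6}; column 3 has {1,2,3,6}, so it must be 5.
(r5,c3): row 5 has {1,2,3,5,6}; column 3 has {1,2,3,5,6}, so it must be 4.
(r6,c2): row 6 has {1,2,3,5}; column 2 has {1,2,3,5,6}, so it must be 4.
(r6,c4): row 6 has {1,2,3,4,5}; column 4 has {1,2,3,4,5}, so it must be 6.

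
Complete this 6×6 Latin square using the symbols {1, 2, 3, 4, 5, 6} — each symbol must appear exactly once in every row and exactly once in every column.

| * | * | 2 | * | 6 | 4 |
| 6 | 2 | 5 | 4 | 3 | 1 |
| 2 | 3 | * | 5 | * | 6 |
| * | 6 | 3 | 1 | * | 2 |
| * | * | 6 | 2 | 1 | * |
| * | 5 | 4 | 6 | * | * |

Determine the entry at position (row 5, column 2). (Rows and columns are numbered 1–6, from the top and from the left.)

Cell (r1,c2): row 1 has {2,4,6}; column 2 has {2,3,5,6} → 1.
Cell (r1,c4): row 1 has {1,2,4,6}; column 4 has {1,2,4,5,6} → 3.
Cell (r3,c3): row 3 has {2,3,5,6}; column 3 has {2,3,4,5,6} → 1.
Cell (r3,c5): row 3 has {1,2,3,5,6}; column 5 has {1,3,6} → 4.
Cell (r4,c5): row 4 has {1,2,3,6}; column 5 has {1,3,4,6} → 5.
Cell (r5,c2): row 5 has {1,2,6}; column 2 has {1,2,3,5,6} → 4.

4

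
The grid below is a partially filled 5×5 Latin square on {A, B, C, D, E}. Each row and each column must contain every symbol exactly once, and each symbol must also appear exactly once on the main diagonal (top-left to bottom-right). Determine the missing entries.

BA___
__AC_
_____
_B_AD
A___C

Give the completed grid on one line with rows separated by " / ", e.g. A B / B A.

B A C D E / D E A C B / E C D B A / C B E A D / A D B E C

Cell (r1,c5): row 1 has {A,B}; column 5 has {C,D} → E.
Cell (r2,c5): row 2 has {A,C}; column 5 has {C,D,E} → B.
Cell (r3,c5): row 3 is empty so far; column 5 has {B,C,D,E} → A.
Cell (r1,c4): row 1 has {A,B,E}; column 4 has {A,C} → D.
Cell (r1,c3): row 1 has {A,B,D,E}; column 3 has {A} → C.
Cell (r4,c3): row 4 has {A,B,D}; column 3 has {A,C} → E.
Cell (r3,c3): row 3 has {A}; column 3 has {A,C,E}; the diagonal has {A,B,C} → D.
Cell (r4,c1): row 4 has {A,B,D,E}; column 1 has {A,B} → C.
Cell (r5,c3): row 5 has {A,C}; column 3 has {A,C,D,E} → B.
Cell (r5,c4): row 5 has {A,B,C}; column 4 has {A,C,D} → E.
Cell (r2,c2): row 2 has {A,B,C}; column 2 has {A,B}; the diagonal has {A,B,C,D} → E.
Cell (r3,c1): row 3 has {A,D}; column 1 has {A,B,C} → E.
Cell (r3,c2): row 3 has {A,D,E}; column 2 has {A,B,E} → C.
Cell (r3,c4): row 3 has {A,C,D,E}; column 4 has {A,C,D,E} → B.
Cell (r5,c2): row 5 has {A,B,C,E}; column 2 has {A,B,C,E} → D.
Cell (r2,c1): row 2 has {A,B,C,E}; column 1 has {A,B,C,E} → D.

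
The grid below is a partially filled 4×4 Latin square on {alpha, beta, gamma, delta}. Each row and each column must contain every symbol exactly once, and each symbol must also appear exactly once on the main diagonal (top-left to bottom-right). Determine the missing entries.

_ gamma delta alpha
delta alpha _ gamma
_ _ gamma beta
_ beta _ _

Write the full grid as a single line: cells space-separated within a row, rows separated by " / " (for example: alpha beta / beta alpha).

beta gamma delta alpha / delta alpha beta gamma / alpha delta gamma beta / gamma beta alpha delta

(r1,c1) = beta
(r2,c3) = beta
(r3,c1) = alpha
(r3,c2) = delta
(r4,c1) = gamma
(r4,c3) = alpha
(r4,c4) = delta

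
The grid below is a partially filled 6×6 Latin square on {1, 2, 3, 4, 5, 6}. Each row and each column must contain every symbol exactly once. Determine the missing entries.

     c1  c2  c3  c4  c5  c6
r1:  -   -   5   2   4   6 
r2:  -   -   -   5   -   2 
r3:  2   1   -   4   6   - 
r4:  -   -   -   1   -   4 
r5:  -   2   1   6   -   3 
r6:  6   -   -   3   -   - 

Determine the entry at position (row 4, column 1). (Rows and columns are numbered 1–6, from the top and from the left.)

5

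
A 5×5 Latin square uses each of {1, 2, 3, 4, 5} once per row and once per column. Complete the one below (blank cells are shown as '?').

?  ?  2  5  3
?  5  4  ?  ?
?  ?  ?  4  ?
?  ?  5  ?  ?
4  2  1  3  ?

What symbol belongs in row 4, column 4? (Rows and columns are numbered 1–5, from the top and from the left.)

1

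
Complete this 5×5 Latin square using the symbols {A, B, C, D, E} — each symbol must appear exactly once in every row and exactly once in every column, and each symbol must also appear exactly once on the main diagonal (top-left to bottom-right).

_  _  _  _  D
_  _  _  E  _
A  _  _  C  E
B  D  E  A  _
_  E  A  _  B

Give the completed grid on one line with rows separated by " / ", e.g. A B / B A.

Cell (r1,c4): row 1 has {D}; column 4 has {A,C,E} → B.
Cell (r2,c2): row 2 has {E}; column 2 has {D,E}; the diagonal has {A,B} → C.
Cell (r2,c5): row 2 has {C,E}; column 5 has {B,D,E} → A.
Cell (r3,c2): row 3 has {A,C,E}; column 2 has {C,D,E} → B.
Cell (r3,c3): row 3 has {A,B,C,E}; column 3 has {A,E}; the diagonal has {A,B,C} → D.
Cell (r4,c5): row 4 has {A,B,D,E}; column 5 has {A,B,D,E} → C.
Cell (r5,c4): row 5 has {A,B,E}; column 4 has {A,B,C,E} → D.
Cell (r1,c1): row 1 has {B,D}; column 1 has {A,B}; the diagonal has {A,B,C,D} → E.
Cell (r1,c2): row 1 has {B,D,E}; column 2 has {B,C,D,E} → A.
Cell (r1,c3): row 1 has {A,B,D,E}; column 3 has {A,D,E} → C.
Cell (r2,c1): row 2 has {A,C,E}; column 1 has {A,B,E} → D.
Cell (r2,c3): row 2 has {A,C,D,E}; column 3 has {A,C,D,E} → B.
Cell (r5,c1): row 5 has {A,B,D,E}; column 1 has {A,B,D,E} → C.

E A C B D / D C B E A / A B D C E / B D E A C / C E A D B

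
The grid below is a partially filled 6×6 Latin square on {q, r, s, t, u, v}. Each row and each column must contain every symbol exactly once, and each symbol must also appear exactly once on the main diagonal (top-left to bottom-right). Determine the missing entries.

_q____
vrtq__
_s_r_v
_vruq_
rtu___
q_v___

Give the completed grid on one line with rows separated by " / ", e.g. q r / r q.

t q s v u r / v r t q s u / u s q r t v / s v r u q t / r t u s v q / q u v t r s

Cell (r1,c3): row 1 has {q}; column 3 has {r,t,u,v} → s.
Cell (r3,c3): row 3 has {r,s,v}; column 3 has {r,s,t,u,v}; the diagonal has {r,u} → q.
Cell (r6,c2): row 6 has {q,v}; column 2 has {q,r,s,t,v} → u.
Cell (r1,c1): row 1 has {q,s}; column 1 has {q,r,v}; the diagonal has {q,r,u} → t.
Cell (r1,c4): row 1 has {q,s,t}; column 4 has {q,r,u} → v.
Cell (r3,c1): row 3 has {q,r,s,v}; column 1 has {q,r,t,v} → u.
Cell (r3,c5): row 3 has {q,r,s,u,v}; column 5 has {q} → t.
Cell (r4,c1): row 4 has {q,r,u,v}; column 1 has {q,r,t,u,v} → s.
Cell (r4,c6): row 4 has {q,r,s,u,v}; column 6 has {v} → t.
Cell (r5,c4): row 5 has {r,t,u}; column 4 has {q,r,u,v} → s.
Cell (r5,c5): row 5 has {r,s,t,u}; column 5 has {q,t}; the diagonal has {q,r,t,u} → v.
Cell (r5,c6): row 5 has {r,s,t,u,v}; column 6 has {t,v} → q.
Cell (r6,c4): row 6 has {q,u,v}; column 4 has {q,r,s,u,v} → t.
Cell (r6,c6): row 6 has {q,t,u,v}; column 6 has {q,t,v}; the diagonal has {q,r,t,u,v} → s.
Cell (r2,c6): row 2 has {q,r,t,v}; column 6 has {q,s,t,v} → u.
Cell (r6,c5): row 6 has {q,s,t,u,v}; column 5 has {q,t,v} → r.
Cell (r1,c5): row 1 has {q,s,t,v}; column 5 has {q,r,t,v} → u.
Cell (r1,c6): row 1 has {q,s,t,u,v}; column 6 has {q,s,t,u,v} → r.
Cell (r2,c5): row 2 has {q,r,t,u,v}; column 5 has {q,r,t,u,v} → s.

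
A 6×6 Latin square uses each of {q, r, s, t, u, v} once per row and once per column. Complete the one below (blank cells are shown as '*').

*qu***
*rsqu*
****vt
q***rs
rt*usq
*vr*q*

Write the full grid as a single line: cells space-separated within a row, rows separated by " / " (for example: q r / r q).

(r1,c5): row 1 has {q,u}; column 5 has {q,r,s,u,v}, so it must be t.
(r2,c6): row 2 has {q,r,s,u}; column 6 has {q,s,t}, so it must be v.
(r3,c3): row 3 has {t,v}; column 3 has {r,s,u}, so it must be q.
(r4,c2): row 4 has {q,r,s}; column 2 has {q,r,t,v}, so it must be u.
(r5,c3): row 5 has {q,r,s,t,u}; column 3 has {q,r,s,u}, so it must be v.
(r6,c6): row 6 has {q,r,v}; column 6 has {q,s,t,v}, so it must be u.
(r1,c6): row 1 has {q,t,u}; column 6 has {q,s,t,u,v}, so it must be r.
(r2,c1): row 2 has {q,r,s,u,v}; column 1 has {q,r}, so it must be t.
(r3,c2): row 3 has {q,t,v}; column 2 has {q,r,t,u,v}, so it must be s.
(r3,c4): row 3 has {q,s,t,v}; column 4 has {q,u}, so it must be r.
(r4,c3): row 4 has {q,r,s,u}; column 3 has {q,r,s,u,v}, so it must be t.
(r4,c4): row 4 has {q,r,s,t,u}; column 4 has {q,r,u}, so it must be v.
(r6,c1): row 6 has {q,r,u,v}; column 1 has {q,r,t}, so it must be s.
(r6,c4): row 6 has {q,r,s,u,v}; column 4 has {q,r,u,v}, so it must be t.
(r1,c1): row 1 has {q,r,t,u}; column 1 has {q,r,s,t}, so it must be v.
(r1,c4): row 1 has {q,r,t,u,v}; column 4 has {q,r,t,u,v}, so it must be s.
(r3,c1): row 3 has {q,r,s,t,v}; column 1 has {q,r,s,t,v}, so it must be u.

v q u s t r / t r s q u v / u s q r v t / q u t v r s / r t v u s q / s v r t q u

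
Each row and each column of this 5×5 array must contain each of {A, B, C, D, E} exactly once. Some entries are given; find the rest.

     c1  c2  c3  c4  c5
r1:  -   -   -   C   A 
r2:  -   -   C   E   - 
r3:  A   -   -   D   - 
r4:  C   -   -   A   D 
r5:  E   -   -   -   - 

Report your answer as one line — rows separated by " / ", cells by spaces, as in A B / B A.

At row 2, column 5: row 2 has {C,E}; column 5 has {A,D}; that leaves B.
At row 5, column 4: row 5 has {E}; column 4 has {A,C,D,E}; that leaves B.
At row 5, column 5: row 5 has {B,E}; column 5 has {A,B,D}; that leaves C.
At row 2, column 1: row 2 has {B,C,E}; column 1 has {A,C,E}; that leaves D.
At row 2, column 2: row 2 has {B,C,D,E}; column 2 is empty so far; that leaves A.
At row 3, column 5: row 3 has {A,D}; column 5 has {A,B,C,D}; that leaves E.
At row 5, column 2: row 5 has {B,C,E}; column 2 has {A}; that leaves D.
At row 5, column 3: row 5 has {B,C,D,E}; column 3 has {C}; that leaves A.
At row 1, column 1: row 1 has {A,C}; column 1 has {A,C,D,E}; that leaves B.
At row 1, column 2: row 1 has {A,B,C}; column 2 has {A,D}; that leaves E.
At row 1, column 3: row 1 has {A,B,C,E}; column 3 has {A,C}; that leaves D.
At row 3, column 3: row 3 has {A,D,E}; column 3 has {A,C,D}; that leaves B.
At row 4, column 2: row 4 has {A,C,D}; column 2 has {A,D,E}; that leaves B.
At row 4, column 3: row 4 has {A,B,C,D}; column 3 has {A,B,C,D}; that leaves E.
At row 3, column 2: row 3 has {A,B,D,E}; column 2 has {A,B,D,E}; that leaves C.

B E D C A / D A C E B / A C B D E / C B E A D / E D A B C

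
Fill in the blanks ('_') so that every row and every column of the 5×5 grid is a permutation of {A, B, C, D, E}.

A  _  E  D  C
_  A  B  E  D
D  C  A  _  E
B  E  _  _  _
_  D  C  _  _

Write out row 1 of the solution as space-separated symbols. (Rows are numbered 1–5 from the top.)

A B E D C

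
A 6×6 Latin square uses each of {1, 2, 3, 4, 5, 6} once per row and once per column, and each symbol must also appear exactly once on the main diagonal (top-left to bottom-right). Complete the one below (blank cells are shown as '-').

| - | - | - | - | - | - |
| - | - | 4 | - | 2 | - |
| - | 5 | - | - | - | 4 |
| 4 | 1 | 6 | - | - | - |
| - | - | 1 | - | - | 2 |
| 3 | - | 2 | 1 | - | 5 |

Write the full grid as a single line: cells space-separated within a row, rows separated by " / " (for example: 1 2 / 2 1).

1 2 5 4 3 6 / 5 6 4 3 2 1 / 2 5 3 6 1 4 / 4 1 6 2 5 3 / 6 3 1 5 4 2 / 3 4 2 1 6 5

row 3 has {4,5}; column 3 has {1,2,4,6}; the diagonal has {5} — only 3 is left for (r3,c3).
row 4 has {1,4,6}; column 4 has {1}; the diagonal has {3,5} — only 2 is left for (r4,c4).
row 4 has {1,2,4,6}; column 6 has {2,4,5} — only 3 is left for (r4,c6).
row 1 is empty so far; column 3 has {1,2,3,4,6} — only 5 is left for (r1,c3).
row 2 has {2,4}; column 2 has {1,5}; the diagonal has {2,3,5} — only 6 is left for (r2,c2).
row 2 has {2,4,6}; column 6 has {2,3,4,5} — only 1 is left for (r2,c6).
row 3 has {3,4,5}; column 4 has {1,2} — only 6 is left for (r3,c4).
row 3 has {3,4,5,6}; column 5 has {2} — only 1 is left for (r3,c5).
row 4 has {1,2,3,4,6}; column 5 has {1,2} — only 5 is left for (r4,c5).
row 5 has {1,2}; column 5 has {1,2,5}; the diagonal has {2,3,5,6} — only 4 is left for (r5,c5).
row 6 has {1,2,3,5}; column 2 has {1,5,6} — only 4 is left for (r6,c2).
row 6 has {1,2,3,4,5}; column 5 has {1,2,4,5} — only 6 is left for (r6,c5).
row 1 has {5}; column 1 has {3,4}; the diagonal has {2,3,4,5,6} — only 1 is left for (r1,c1).
row 1 has {1,5}; column 5 has {1,2,4,5,6} — only 3 is left for (r1,c5).
row 1 has {1,3,5}; column 6 has {1,2,3,4,5} — only 6 is left for (r1,c6).
row 2 has {1,2,4,6}; column 1 has {1,3,4} — only 5 is left for (r2,c1).
row 2 has {1,2,4,5,6}; column 4 has {1,2,6} — only 3 is left for (r2,c4).
row 3 has {1,3,4,5,6}; column 1 has {1,3,4,5} — only 2 is left for (r3,c1).
row 5 has {1,2,4}; column 1 has {1,2,3,4,5} — only 6 is left for (r5,c1).
row 5 has {1,2,4,6}; column 2 has {1,4,5,6} — only 3 is left for (r5,c2).
row 5 has {1,2,3,4,6}; column 4 has {1,2,3,6} — only 5 is left for (r5,c4).
row 1 has {1,3,5,6}; column 2 has {1,3,4,5,6} — only 2 is left for (r1,c2).
row 1 has {1,2,3,5,6}; column 4 has {1,2,3,5,6} — only 4 is left for (r1,c4).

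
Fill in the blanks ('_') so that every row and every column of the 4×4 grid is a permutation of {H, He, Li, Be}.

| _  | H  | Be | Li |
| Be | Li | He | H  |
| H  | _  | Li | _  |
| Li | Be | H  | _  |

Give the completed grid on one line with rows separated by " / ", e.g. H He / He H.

He H Be Li / Be Li He H / H He Li Be / Li Be H He

(r1,c1) = He
(r3,c2) = He
(r3,c4) = Be
(r4,c4) = He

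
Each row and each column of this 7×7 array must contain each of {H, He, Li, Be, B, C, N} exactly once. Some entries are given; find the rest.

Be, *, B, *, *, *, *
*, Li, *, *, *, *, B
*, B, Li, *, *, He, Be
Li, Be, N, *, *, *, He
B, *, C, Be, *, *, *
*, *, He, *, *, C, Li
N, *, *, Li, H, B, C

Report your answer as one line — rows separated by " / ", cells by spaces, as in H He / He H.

Be C B He Li N H / He Li H N C Be B / C B Li H N He Be / Li Be N C B H He / B H C Be He Li N / H N He B Be C Li / N He Be Li H B C

(r4,c6) = H
(r6,c1) = H
(r6,c2) = N
(r6,c4) = B
(r6,c5) = Be
(r7,c2) = He
(r7,c3) = Be
(r2,c3) = H
(r3,c1) = C
(r3,c5) = N
(r4,c4) = C
(r4,c5) = B
(r5,c2) = H
(r5,c7) = N
(r1,c2) = C
(r1,c7) = H
(r2,c1) = He
(r2,c4) = N
(r2,c5) = C
(r2,c6) = Be
(r3,c4) = H
(r5,c6) = Li
(r1,c4) = He
(r1,c5) = Li
(r1,c6) = N
(r5,c5) = He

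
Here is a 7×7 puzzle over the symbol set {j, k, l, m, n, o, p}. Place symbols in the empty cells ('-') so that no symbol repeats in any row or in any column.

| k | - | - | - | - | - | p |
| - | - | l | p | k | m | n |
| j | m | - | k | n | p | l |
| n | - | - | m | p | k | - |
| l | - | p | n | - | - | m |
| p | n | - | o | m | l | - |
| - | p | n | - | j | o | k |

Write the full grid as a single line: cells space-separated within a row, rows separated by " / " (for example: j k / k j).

k o m j l n p / o j l p k m n / j m o k n p l / n l j m p k o / l k p n o j m / p n k o m l j / m p n l j o k

(r2,c1) = o
(r2,c2) = j
(r3,c3) = o
(r4,c3) = j
(r4,c7) = o
(r5,c5) = o
(r5,c6) = j
(r6,c3) = k
(r6,c7) = j
(r7,c1) = m
(r7,c4) = l
(r1,c3) = m
(r1,c4) = j
(r1,c5) = l
(r1,c6) = n
(r4,c2) = l
(r5,c2) = k
(r1,c2) = o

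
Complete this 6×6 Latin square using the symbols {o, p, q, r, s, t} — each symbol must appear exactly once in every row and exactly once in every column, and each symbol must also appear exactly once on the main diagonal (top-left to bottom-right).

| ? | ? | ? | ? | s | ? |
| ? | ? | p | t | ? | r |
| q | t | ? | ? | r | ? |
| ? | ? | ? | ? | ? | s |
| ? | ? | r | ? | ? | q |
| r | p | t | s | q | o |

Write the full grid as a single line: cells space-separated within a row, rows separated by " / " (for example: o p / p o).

p r o q s t / s q p t o r / q t s o r p / t o q r p s / o s r p t q / r p t s q o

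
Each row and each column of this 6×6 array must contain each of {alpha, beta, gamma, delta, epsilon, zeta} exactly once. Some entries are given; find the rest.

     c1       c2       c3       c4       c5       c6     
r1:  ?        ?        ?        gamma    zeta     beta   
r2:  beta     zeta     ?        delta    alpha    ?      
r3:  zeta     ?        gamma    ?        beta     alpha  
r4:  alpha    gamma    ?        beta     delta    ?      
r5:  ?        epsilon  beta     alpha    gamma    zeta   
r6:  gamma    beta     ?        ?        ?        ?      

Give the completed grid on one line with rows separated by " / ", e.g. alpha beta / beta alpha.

epsilon alpha delta gamma zeta beta / beta zeta epsilon delta alpha gamma / zeta delta gamma epsilon beta alpha / alpha gamma zeta beta delta epsilon / delta epsilon beta alpha gamma zeta / gamma beta alpha zeta epsilon delta

(r2,c3) = epsilon
(r2,c6) = gamma
(r3,c2) = delta
(r3,c4) = epsilon
(r4,c3) = zeta
(r4,c6) = epsilon
(r5,c1) = delta
(r6,c4) = zeta
(r6,c5) = epsilon
(r6,c6) = delta
(r1,c1) = epsilon
(r1,c2) = alpha
(r1,c3) = delta
(r6,c3) = alpha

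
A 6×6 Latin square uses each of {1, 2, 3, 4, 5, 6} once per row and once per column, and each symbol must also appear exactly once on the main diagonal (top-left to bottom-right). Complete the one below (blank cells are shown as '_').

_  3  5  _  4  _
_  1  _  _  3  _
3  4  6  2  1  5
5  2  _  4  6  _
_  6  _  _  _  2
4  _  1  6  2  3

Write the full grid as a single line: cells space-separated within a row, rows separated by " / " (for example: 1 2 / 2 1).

2 3 5 1 4 6 / 6 1 2 5 3 4 / 3 4 6 2 1 5 / 5 2 3 4 6 1 / 1 6 4 3 5 2 / 4 5 1 6 2 3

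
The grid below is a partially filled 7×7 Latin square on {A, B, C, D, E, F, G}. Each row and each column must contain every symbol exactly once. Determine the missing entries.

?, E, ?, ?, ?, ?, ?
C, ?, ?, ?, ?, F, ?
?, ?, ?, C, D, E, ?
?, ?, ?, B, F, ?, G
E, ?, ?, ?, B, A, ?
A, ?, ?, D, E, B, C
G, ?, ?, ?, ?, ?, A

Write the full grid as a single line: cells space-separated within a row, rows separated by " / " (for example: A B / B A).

B E C F A G D / C D B A G F E / F G A C D E B / D A E B F C G / E C D G B A F / A F G D E B C / G B F E C D A

(r4,c1) = D
(r4,c6) = C
(r7,c5) = C
(r7,c6) = D
(r1,c6) = G
(r4,c2) = A
(r4,c3) = E
(r1,c5) = A
(r2,c5) = G
(r1,c4) = F
(r5,c4) = G
(r7,c4) = E
(r1,c1) = B
(r1,c7) = D
(r2,c4) = A
(r3,c1) = F
(r3,c7) = B
(r5,c7) = F
(r1,c3) = C
(r2,c7) = E
(r3,c2) = G
(r3,c3) = A
(r5,c3) = D
(r6,c2) = F
(r6,c3) = G
(r7,c2) = B
(r7,c3) = F
(r2,c2) = D
(r2,c3) = B
(r5,c2) = C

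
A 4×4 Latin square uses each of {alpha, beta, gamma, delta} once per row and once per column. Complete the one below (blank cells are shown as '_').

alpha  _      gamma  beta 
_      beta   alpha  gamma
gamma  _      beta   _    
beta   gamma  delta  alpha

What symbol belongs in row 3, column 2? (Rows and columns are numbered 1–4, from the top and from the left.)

alpha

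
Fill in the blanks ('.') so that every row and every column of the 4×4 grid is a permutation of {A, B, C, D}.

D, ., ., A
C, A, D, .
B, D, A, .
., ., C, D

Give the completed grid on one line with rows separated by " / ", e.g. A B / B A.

(r1,c3) = B
(r2,c4) = B
(r3,c4) = C
(r4,c1) = A
(r4,c2) = B
(r1,c2) = C

D C B A / C A D B / B D A C / A B C D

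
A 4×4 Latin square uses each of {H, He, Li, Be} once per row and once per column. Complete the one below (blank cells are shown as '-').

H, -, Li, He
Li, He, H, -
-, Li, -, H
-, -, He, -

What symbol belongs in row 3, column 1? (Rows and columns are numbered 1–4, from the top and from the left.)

(r1,c2) = Be
(r2,c4) = Be
(r3,c3) = Be
(r4,c1) = Be
(r4,c2) = H
(r4,c4) = Li
(r3,c1) = He

He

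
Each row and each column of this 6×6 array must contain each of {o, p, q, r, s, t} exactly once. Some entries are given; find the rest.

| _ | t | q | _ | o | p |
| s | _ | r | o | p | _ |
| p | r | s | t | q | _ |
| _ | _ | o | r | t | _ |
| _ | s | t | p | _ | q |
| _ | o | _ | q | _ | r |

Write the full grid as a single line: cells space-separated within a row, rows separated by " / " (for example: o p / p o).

r t q s o p / s q r o p t / p r s t q o / q p o r t s / o s t p r q / t o p q s r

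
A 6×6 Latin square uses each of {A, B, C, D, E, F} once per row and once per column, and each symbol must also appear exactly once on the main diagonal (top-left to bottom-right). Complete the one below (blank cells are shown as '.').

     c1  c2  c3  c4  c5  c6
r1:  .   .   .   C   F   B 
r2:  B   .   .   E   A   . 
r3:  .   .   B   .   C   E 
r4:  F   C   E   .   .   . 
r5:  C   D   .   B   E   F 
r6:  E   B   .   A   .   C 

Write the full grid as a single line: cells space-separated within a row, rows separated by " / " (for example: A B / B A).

A E D C F B / B F C E A D / D A B F C E / F C E D B A / C D A B E F / E B F A D C

row 2 has {A,B,E}; column 2 has {B,C,D}; the diagonal has {B,C,E} — only F is left for (r2,c2).
row 2 has {A,B,E,F}; column 6 has {B,C,E,F} — only D is left for (r2,c6).
row 3 has {B,C,E}; column 2 has {B,C,D,F} — only A is left for (r3,c2).
row 4 has {C,E,F}; column 4 has {A,B,C,E}; the diagonal has {B,C,E,F} — only D is left for (r4,c4).
row 4 has {C,D,E,F}; column 5 has {A,C,E,F} — only B is left for (r4,c5).
row 4 has {B,C,D,E,F}; column 6 has {B,C,D,E,F} — only A is left for (r4,c6).
row 5 has {B,C,D,E,F}; column 3 has {B,E} — only A is left for (r5,c3).
row 6 has {A,B,C,E}; column 5 has {A,B,C,E,F} — only D is left for (r6,c5).
row 1 has {B,C,F}; column 1 has {B,C,E,F}; the diagonal has {B,C,D,E,F} — only A is left for (r1,c1).
row 1 has {A,B,C,F}; column 2 has {A,B,C,D,F} — only E is left for (r1,c2).
row 1 has {A,B,C,E,F}; column 3 has {A,B,E} — only D is left for (r1,c3).
row 2 has {A,B,D,E,F}; column 3 has {A,B,D,E} — only C is left for (r2,c3).
row 3 has {A,B,C,E}; column 1 has {A,B,C,E,F} — only D is left for (r3,c1).
row 3 has {A,B,C,D,E}; column 4 has {A,B,C,D,E} — only F is left for (r3,c4).
row 6 has {A,B,C,D,E}; column 3 has {A,B,C,D,E} — only F is left for (r6,c3).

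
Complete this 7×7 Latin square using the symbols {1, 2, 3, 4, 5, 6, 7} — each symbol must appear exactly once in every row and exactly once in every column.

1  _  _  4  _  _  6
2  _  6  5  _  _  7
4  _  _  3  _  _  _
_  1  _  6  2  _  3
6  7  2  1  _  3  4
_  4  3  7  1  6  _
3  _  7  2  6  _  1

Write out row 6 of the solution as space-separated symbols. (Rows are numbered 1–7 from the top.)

5 4 3 7 1 6 2

(r1,c3) = 5
(r2,c2) = 3
(r2,c5) = 4
(r2,c6) = 1
(r3,c3) = 1
(r4,c3) = 4
(r5,c5) = 5
(r6,c1) = 5
(r6,c7) = 2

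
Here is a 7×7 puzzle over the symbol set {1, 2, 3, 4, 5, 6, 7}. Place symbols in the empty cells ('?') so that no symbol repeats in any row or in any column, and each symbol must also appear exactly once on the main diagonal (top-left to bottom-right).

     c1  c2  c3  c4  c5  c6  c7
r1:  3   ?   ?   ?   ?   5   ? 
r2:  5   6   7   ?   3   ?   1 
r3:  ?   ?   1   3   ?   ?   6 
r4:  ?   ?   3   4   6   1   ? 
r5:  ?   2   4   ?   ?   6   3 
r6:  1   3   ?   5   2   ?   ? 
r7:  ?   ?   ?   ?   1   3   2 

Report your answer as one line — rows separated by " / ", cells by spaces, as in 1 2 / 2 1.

3 1 2 6 4 5 7 / 5 6 7 2 3 4 1 / 4 5 1 3 7 2 6 / 2 7 3 4 6 1 5 / 7 2 4 1 5 6 3 / 1 3 6 5 2 7 4 / 6 4 5 7 1 3 2

Cell (r2,c4): row 2 has {1,3,5,6,7}; column 4 has {3,4,5} → 2.
Cell (r2,c6): row 2 has {1,2,3,5,6,7}; column 6 has {1,3,5,6} → 4.
Cell (r5,c1): row 5 has {2,3,4,6}; column 1 has {1,3,5} → 7.
Cell (r5,c4): row 5 has {2,3,4,6,7}; column 4 has {2,3,4,5} → 1.
Cell (r5,c5): row 5 has {1,2,3,4,6,7}; column 5 has {1,2,3,6}; the diagonal has {1,2,3,4,6} → 5.
Cell (r6,c3): row 6 has {1,2,3,5}; column 3 has {1,3,4,7} → 6.
Cell (r6,c6): row 6 has {1,2,3,5,6}; column 6 has {1,3,4,5,6}; the diagonal has {1,2,3,4,5,6} → 7.
Cell (r6,c7): row 6 has {1,2,3,5,6,7}; column 7 has {1,2,3,6} → 4.
Cell (r7,c3): row 7 has {1,2,3}; column 3 has {1,3,4,6,7} → 5.
Cell (r1,c3): row 1 has {3,5}; column 3 has {1,3,4,5,6,7} → 2.
Cell (r1,c7): row 1 has {2,3,5}; column 7 has {1,2,3,4,6} → 7.
Cell (r3,c6): row 3 has {1,3,6}; column 6 has {1,3,4,5,6,7} → 2.
Cell (r4,c1): row 4 has {1,3,4,6}; column 1 has {1,3,5,7} → 2.
Cell (r4,c7): row 4 has {1,2,3,4,6}; column 7 has {1,2,3,4,6,7} → 5.
Cell (r1,c4): row 1 has {2,3,5,7}; column 4 has {1,2,3,4,5} → 6.
Cell (r1,c5): row 1 has {2,3,5,6,7}; column 5 has {1,2,3,5,6} → 4.
Cell (r3,c1): row 3 has {1,2,3,6}; column 1 has {1,2,3,5,7} → 4.
Cell (r3,c5): row 3 has {1,2,3,4,6}; column 5 has {1,2,3,4,5,6} → 7.
Cell (r4,c2): row 4 has {1,2,3,4,5,6}; column 2 has {2,3,6} → 7.
Cell (r7,c1): row 7 has {1,2,3,5}; column 1 has {1,2,3,4,5,7} → 6.
Cell (r7,c2): row 7 has {1,2,3,5,6}; column 2 has {2,3,6,7} → 4.
Cell (r7,c4): row 7 has {1,2,3,4,5,6}; column 4 has {1,2,3,4,5,6} → 7.
Cell (r1,c2): row 1 has {2,3,4,5,6,7}; column 2 has {2,3,4,6,7} → 1.
Cell (r3,c2): row 3 has {1,2,3,4,6,7}; column 2 has {1,2,3,4,6,7} → 5.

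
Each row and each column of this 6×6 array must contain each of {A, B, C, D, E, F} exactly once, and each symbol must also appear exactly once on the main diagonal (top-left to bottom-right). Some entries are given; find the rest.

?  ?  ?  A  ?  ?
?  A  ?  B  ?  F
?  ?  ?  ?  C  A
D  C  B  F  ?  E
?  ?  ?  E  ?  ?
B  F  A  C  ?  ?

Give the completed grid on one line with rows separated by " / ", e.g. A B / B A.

C E D A F B / E A C B D F / F B E D C A / D C B F A E / A D F E B C / B F A C E D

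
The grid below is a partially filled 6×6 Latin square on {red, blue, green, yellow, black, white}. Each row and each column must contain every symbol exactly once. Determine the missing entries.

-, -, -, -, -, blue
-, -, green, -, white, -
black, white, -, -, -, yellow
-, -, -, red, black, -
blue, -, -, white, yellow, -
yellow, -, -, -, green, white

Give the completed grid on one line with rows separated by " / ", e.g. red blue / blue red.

(r1,c5) = red
(r2,c1) = red
(r2,c6) = black
(r3,c5) = blue
(r4,c6) = green
(r5,c6) = red
(r3,c3) = red
(r3,c4) = green
(r4,c1) = white
(r5,c3) = black
(r6,c3) = blue
(r6,c4) = black
(r1,c1) = green
(r1,c4) = yellow
(r2,c4) = blue
(r4,c3) = yellow
(r5,c2) = green
(r6,c2) = red
(r1,c2) = black
(r1,c3) = white
(r2,c2) = yellow
(r4,c2) = blue

green black white yellow red blue / red yellow green blue white black / black white red green blue yellow / white blue yellow red black green / blue green black white yellow red / yellow red blue black green white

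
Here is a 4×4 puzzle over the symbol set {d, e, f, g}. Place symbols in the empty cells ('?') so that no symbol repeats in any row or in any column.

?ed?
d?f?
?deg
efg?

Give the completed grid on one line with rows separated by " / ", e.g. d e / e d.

(r1,c4) = f
(r2,c2) = g
(r2,c4) = e
(r3,c1) = f
(r4,c4) = d
(r1,c1) = g

g e d f / d g f e / f d e g / e f g d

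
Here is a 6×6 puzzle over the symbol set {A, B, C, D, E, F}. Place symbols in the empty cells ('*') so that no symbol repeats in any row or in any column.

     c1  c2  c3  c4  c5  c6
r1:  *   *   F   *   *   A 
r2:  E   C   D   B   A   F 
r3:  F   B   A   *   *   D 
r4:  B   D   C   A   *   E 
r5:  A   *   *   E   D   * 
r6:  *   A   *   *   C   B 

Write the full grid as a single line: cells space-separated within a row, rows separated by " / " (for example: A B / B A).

(r1,c2) = E
(r1,c5) = B
(r3,c4) = C
(r3,c5) = E
(r4,c5) = F
(r5,c2) = F
(r5,c3) = B
(r5,c6) = C
(r6,c1) = D
(r6,c3) = E
(r6,c4) = F
(r1,c1) = C
(r1,c4) = D

C E F D B A / E C D B A F / F B A C E D / B D C A F E / A F B E D C / D A E F C B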